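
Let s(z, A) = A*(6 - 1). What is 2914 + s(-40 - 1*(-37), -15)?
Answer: 2839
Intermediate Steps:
s(z, A) = 5*A (s(z, A) = A*5 = 5*A)
2914 + s(-40 - 1*(-37), -15) = 2914 + 5*(-15) = 2914 - 75 = 2839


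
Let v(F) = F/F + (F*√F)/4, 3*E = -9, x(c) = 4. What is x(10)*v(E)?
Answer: 4 - 3*I*√3 ≈ 4.0 - 5.1962*I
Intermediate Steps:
E = -3 (E = (⅓)*(-9) = -3)
v(F) = 1 + F^(3/2)/4 (v(F) = 1 + F^(3/2)*(¼) = 1 + F^(3/2)/4)
x(10)*v(E) = 4*(1 + (-3)^(3/2)/4) = 4*(1 + (-3*I*√3)/4) = 4*(1 - 3*I*√3/4) = 4 - 3*I*√3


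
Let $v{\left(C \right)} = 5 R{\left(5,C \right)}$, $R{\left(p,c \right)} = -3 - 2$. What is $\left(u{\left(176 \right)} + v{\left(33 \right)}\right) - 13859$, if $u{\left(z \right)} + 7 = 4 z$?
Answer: $-13187$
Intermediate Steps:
$R{\left(p,c \right)} = -5$
$u{\left(z \right)} = -7 + 4 z$
$v{\left(C \right)} = -25$ ($v{\left(C \right)} = 5 \left(-5\right) = -25$)
$\left(u{\left(176 \right)} + v{\left(33 \right)}\right) - 13859 = \left(\left(-7 + 4 \cdot 176\right) - 25\right) - 13859 = \left(\left(-7 + 704\right) - 25\right) - 13859 = \left(697 - 25\right) - 13859 = 672 - 13859 = -13187$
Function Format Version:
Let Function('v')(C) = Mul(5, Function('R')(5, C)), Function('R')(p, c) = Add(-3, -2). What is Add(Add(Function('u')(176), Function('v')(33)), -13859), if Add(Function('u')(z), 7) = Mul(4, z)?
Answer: -13187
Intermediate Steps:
Function('R')(p, c) = -5
Function('u')(z) = Add(-7, Mul(4, z))
Function('v')(C) = -25 (Function('v')(C) = Mul(5, -5) = -25)
Add(Add(Function('u')(176), Function('v')(33)), -13859) = Add(Add(Add(-7, Mul(4, 176)), -25), -13859) = Add(Add(Add(-7, 704), -25), -13859) = Add(Add(697, -25), -13859) = Add(672, -13859) = -13187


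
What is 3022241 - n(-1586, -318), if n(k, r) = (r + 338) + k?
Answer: 3023807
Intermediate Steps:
n(k, r) = 338 + k + r (n(k, r) = (338 + r) + k = 338 + k + r)
3022241 - n(-1586, -318) = 3022241 - (338 - 1586 - 318) = 3022241 - 1*(-1566) = 3022241 + 1566 = 3023807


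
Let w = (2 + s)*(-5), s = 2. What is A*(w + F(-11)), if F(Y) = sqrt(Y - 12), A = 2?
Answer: -40 + 2*I*sqrt(23) ≈ -40.0 + 9.5917*I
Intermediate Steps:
F(Y) = sqrt(-12 + Y)
w = -20 (w = (2 + 2)*(-5) = 4*(-5) = -20)
A*(w + F(-11)) = 2*(-20 + sqrt(-12 - 11)) = 2*(-20 + sqrt(-23)) = 2*(-20 + I*sqrt(23)) = -40 + 2*I*sqrt(23)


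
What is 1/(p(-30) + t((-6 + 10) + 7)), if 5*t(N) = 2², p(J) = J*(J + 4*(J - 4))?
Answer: 5/24904 ≈ 0.00020077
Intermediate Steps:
p(J) = J*(-16 + 5*J) (p(J) = J*(J + 4*(-4 + J)) = J*(J + (-16 + 4*J)) = J*(-16 + 5*J))
t(N) = ⅘ (t(N) = (⅕)*2² = (⅕)*4 = ⅘)
1/(p(-30) + t((-6 + 10) + 7)) = 1/(-30*(-16 + 5*(-30)) + ⅘) = 1/(-30*(-16 - 150) + ⅘) = 1/(-30*(-166) + ⅘) = 1/(4980 + ⅘) = 1/(24904/5) = 5/24904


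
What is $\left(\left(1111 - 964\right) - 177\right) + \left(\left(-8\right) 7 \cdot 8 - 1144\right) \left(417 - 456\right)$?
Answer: $62058$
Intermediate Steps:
$\left(\left(1111 - 964\right) - 177\right) + \left(\left(-8\right) 7 \cdot 8 - 1144\right) \left(417 - 456\right) = \left(147 - 177\right) + \left(\left(-56\right) 8 - 1144\right) \left(-39\right) = -30 + \left(-448 - 1144\right) \left(-39\right) = -30 - -62088 = -30 + 62088 = 62058$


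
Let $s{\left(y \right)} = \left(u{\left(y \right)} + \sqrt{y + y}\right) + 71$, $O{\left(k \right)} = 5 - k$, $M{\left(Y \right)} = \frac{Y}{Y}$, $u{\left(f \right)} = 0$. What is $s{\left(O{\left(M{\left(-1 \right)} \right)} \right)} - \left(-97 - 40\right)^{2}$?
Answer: $-18698 + 2 \sqrt{2} \approx -18695.0$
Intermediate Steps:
$M{\left(Y \right)} = 1$
$s{\left(y \right)} = 71 + \sqrt{2} \sqrt{y}$ ($s{\left(y \right)} = \left(0 + \sqrt{y + y}\right) + 71 = \left(0 + \sqrt{2 y}\right) + 71 = \left(0 + \sqrt{2} \sqrt{y}\right) + 71 = \sqrt{2} \sqrt{y} + 71 = 71 + \sqrt{2} \sqrt{y}$)
$s{\left(O{\left(M{\left(-1 \right)} \right)} \right)} - \left(-97 - 40\right)^{2} = \left(71 + \sqrt{2} \sqrt{5 - 1}\right) - \left(-97 - 40\right)^{2} = \left(71 + \sqrt{2} \sqrt{5 - 1}\right) - \left(-137\right)^{2} = \left(71 + \sqrt{2} \sqrt{4}\right) - 18769 = \left(71 + \sqrt{2} \cdot 2\right) - 18769 = \left(71 + 2 \sqrt{2}\right) - 18769 = -18698 + 2 \sqrt{2}$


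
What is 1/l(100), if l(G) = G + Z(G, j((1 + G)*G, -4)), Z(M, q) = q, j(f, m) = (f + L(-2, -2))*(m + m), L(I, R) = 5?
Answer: -1/80740 ≈ -1.2385e-5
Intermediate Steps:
j(f, m) = 2*m*(5 + f) (j(f, m) = (f + 5)*(m + m) = (5 + f)*(2*m) = 2*m*(5 + f))
l(G) = -40 + G - 8*G*(1 + G) (l(G) = G + 2*(-4)*(5 + (1 + G)*G) = G + 2*(-4)*(5 + G*(1 + G)) = G + (-40 - 8*G*(1 + G)) = -40 + G - 8*G*(1 + G))
1/l(100) = 1/(-40 + 100 - 8*100*(1 + 100)) = 1/(-40 + 100 - 8*100*101) = 1/(-40 + 100 - 80800) = 1/(-80740) = -1/80740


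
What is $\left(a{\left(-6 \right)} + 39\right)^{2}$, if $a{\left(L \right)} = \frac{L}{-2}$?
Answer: $1764$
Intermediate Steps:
$a{\left(L \right)} = - \frac{L}{2}$ ($a{\left(L \right)} = L \left(- \frac{1}{2}\right) = - \frac{L}{2}$)
$\left(a{\left(-6 \right)} + 39\right)^{2} = \left(\left(- \frac{1}{2}\right) \left(-6\right) + 39\right)^{2} = \left(3 + 39\right)^{2} = 42^{2} = 1764$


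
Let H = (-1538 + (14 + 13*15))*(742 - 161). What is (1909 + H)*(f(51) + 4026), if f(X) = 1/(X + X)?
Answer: -158150683360/51 ≈ -3.1010e+9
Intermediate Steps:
f(X) = 1/(2*X)
H = -772149 (H = (-1538 + (14 + 195))*581 = (-1538 + 209)*581 = -1329*581 = -772149)
(1909 + H)*(f(51) + 4026) = (1909 - 772149)*((1/2)/51 + 4026) = -770240*((1/2)*(1/51) + 4026) = -770240*(1/102 + 4026) = -770240*410653/102 = -158150683360/51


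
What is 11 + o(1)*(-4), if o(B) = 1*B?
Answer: 7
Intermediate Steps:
o(B) = B
11 + o(1)*(-4) = 11 + 1*(-4) = 11 - 4 = 7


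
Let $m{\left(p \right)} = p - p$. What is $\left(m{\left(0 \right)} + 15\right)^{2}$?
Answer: $225$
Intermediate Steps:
$m{\left(p \right)} = 0$
$\left(m{\left(0 \right)} + 15\right)^{2} = \left(0 + 15\right)^{2} = 15^{2} = 225$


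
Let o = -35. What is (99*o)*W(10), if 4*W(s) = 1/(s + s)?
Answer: -693/16 ≈ -43.313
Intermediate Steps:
W(s) = 1/(8*s) (W(s) = 1/(4*(s + s)) = 1/(4*((2*s))) = (1/(2*s))/4 = 1/(8*s))
(99*o)*W(10) = (99*(-35))*((⅛)/10) = -3465/(8*10) = -3465*1/80 = -693/16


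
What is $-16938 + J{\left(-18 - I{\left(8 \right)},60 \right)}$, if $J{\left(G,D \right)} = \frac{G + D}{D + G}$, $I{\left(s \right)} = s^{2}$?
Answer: $-16937$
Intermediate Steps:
$J{\left(G,D \right)} = 1$ ($J{\left(G,D \right)} = \frac{D + G}{D + G} = 1$)
$-16938 + J{\left(-18 - I{\left(8 \right)},60 \right)} = -16938 + 1 = -16937$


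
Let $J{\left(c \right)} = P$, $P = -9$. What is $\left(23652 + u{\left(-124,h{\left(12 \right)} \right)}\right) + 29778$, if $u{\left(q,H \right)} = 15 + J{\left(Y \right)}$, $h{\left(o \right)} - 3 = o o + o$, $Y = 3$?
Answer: $53436$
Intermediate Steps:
$h{\left(o \right)} = 3 + o + o^{2}$ ($h{\left(o \right)} = 3 + \left(o o + o\right) = 3 + \left(o^{2} + o\right) = 3 + \left(o + o^{2}\right) = 3 + o + o^{2}$)
$J{\left(c \right)} = -9$
$u{\left(q,H \right)} = 6$ ($u{\left(q,H \right)} = 15 - 9 = 6$)
$\left(23652 + u{\left(-124,h{\left(12 \right)} \right)}\right) + 29778 = \left(23652 + 6\right) + 29778 = 23658 + 29778 = 53436$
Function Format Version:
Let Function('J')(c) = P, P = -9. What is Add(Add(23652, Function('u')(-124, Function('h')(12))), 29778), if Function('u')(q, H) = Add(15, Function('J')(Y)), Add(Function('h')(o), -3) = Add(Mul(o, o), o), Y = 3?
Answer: 53436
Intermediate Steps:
Function('h')(o) = Add(3, o, Pow(o, 2)) (Function('h')(o) = Add(3, Add(Mul(o, o), o)) = Add(3, Add(Pow(o, 2), o)) = Add(3, Add(o, Pow(o, 2))) = Add(3, o, Pow(o, 2)))
Function('J')(c) = -9
Function('u')(q, H) = 6 (Function('u')(q, H) = Add(15, -9) = 6)
Add(Add(23652, Function('u')(-124, Function('h')(12))), 29778) = Add(Add(23652, 6), 29778) = Add(23658, 29778) = 53436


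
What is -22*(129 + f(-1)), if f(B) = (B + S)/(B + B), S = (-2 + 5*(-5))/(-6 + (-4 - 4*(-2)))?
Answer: -5401/2 ≈ -2700.5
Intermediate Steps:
S = 27/2 (S = (-2 - 25)/(-6 + (-4 + 8)) = -27/(-6 + 4) = -27/(-2) = -27*(-1/2) = 27/2 ≈ 13.500)
f(B) = (27/2 + B)/(2*B) (f(B) = (B + 27/2)/(B + B) = (27/2 + B)/((2*B)) = (27/2 + B)*(1/(2*B)) = (27/2 + B)/(2*B))
-22*(129 + f(-1)) = -22*(129 + (1/4)*(27 + 2*(-1))/(-1)) = -22*(129 + (1/4)*(-1)*(27 - 2)) = -22*(129 + (1/4)*(-1)*25) = -22*(129 - 25/4) = -22*491/4 = -5401/2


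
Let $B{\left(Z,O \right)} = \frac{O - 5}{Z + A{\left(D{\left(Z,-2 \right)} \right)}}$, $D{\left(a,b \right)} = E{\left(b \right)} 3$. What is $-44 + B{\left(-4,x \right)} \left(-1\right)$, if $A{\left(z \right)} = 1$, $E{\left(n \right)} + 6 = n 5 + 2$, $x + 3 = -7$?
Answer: $-49$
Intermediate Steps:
$x = -10$ ($x = -3 - 7 = -10$)
$E{\left(n \right)} = -4 + 5 n$ ($E{\left(n \right)} = -6 + \left(n 5 + 2\right) = -6 + \left(5 n + 2\right) = -6 + \left(2 + 5 n\right) = -4 + 5 n$)
$D{\left(a,b \right)} = -12 + 15 b$ ($D{\left(a,b \right)} = \left(-4 + 5 b\right) 3 = -12 + 15 b$)
$B{\left(Z,O \right)} = \frac{-5 + O}{1 + Z}$ ($B{\left(Z,O \right)} = \frac{O - 5}{Z + 1} = \frac{-5 + O}{1 + Z}$)
$-44 + B{\left(-4,x \right)} \left(-1\right) = -44 + \frac{-5 - 10}{1 - 4} \left(-1\right) = -44 + \frac{1}{-3} \left(-15\right) \left(-1\right) = -44 + \left(- \frac{1}{3}\right) \left(-15\right) \left(-1\right) = -44 + 5 \left(-1\right) = -44 - 5 = -49$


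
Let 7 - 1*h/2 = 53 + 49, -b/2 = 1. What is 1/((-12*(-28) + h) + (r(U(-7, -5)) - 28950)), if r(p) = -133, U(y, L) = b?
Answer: -1/28937 ≈ -3.4558e-5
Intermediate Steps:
b = -2 (b = -2*1 = -2)
U(y, L) = -2
h = -190 (h = 14 - 2*(53 + 49) = 14 - 2*102 = 14 - 204 = -190)
1/((-12*(-28) + h) + (r(U(-7, -5)) - 28950)) = 1/((-12*(-28) - 190) + (-133 - 28950)) = 1/((336 - 190) - 29083) = 1/(146 - 29083) = 1/(-28937) = -1/28937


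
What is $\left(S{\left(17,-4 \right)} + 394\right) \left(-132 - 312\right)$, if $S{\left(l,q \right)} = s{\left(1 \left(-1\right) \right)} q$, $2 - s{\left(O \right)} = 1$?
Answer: $-173160$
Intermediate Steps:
$s{\left(O \right)} = 1$ ($s{\left(O \right)} = 2 - 1 = 1$)
$S{\left(l,q \right)} = q$ ($S{\left(l,q \right)} = 1 q = q$)
$\left(S{\left(17,-4 \right)} + 394\right) \left(-132 - 312\right) = \left(-4 + 394\right) \left(-132 - 312\right) = 390 \left(-444\right) = -173160$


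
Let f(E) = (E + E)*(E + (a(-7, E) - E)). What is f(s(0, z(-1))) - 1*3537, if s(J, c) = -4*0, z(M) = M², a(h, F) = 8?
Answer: -3537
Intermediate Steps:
s(J, c) = 0
f(E) = 16*E (f(E) = (E + E)*(E + (8 - E)) = (2*E)*8 = 16*E)
f(s(0, z(-1))) - 1*3537 = 16*0 - 1*3537 = 0 - 3537 = -3537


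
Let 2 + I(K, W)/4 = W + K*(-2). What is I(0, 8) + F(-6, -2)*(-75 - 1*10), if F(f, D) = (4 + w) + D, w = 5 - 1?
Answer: -486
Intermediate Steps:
w = 4
F(f, D) = 8 + D (F(f, D) = (4 + 4) + D = 8 + D)
I(K, W) = -8 - 8*K + 4*W (I(K, W) = -8 + 4*(W + K*(-2)) = -8 + 4*(W - 2*K) = -8 + (-8*K + 4*W) = -8 - 8*K + 4*W)
I(0, 8) + F(-6, -2)*(-75 - 1*10) = (-8 - 8*0 + 4*8) + (8 - 2)*(-75 - 1*10) = (-8 + 0 + 32) + 6*(-75 - 10) = 24 + 6*(-85) = 24 - 510 = -486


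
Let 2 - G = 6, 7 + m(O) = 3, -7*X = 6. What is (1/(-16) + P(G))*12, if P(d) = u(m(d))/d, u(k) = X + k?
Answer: 387/28 ≈ 13.821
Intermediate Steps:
X = -6/7 (X = -⅐*6 = -6/7 ≈ -0.85714)
m(O) = -4 (m(O) = -7 + 3 = -4)
u(k) = -6/7 + k
G = -4 (G = 2 - 1*6 = 2 - 6 = -4)
P(d) = -34/(7*d) (P(d) = (-6/7 - 4)/d = -34/(7*d))
(1/(-16) + P(G))*12 = (1/(-16) - 34/7/(-4))*12 = (-1/16 - 34/7*(-¼))*12 = (-1/16 + 17/14)*12 = (129/112)*12 = 387/28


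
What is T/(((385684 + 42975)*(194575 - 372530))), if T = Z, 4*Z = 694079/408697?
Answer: -694079/124704918397457860 ≈ -5.5658e-12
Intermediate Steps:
Z = 694079/1634788 (Z = (694079/408697)/4 = (694079*(1/408697))/4 = (1/4)*(694079/408697) = 694079/1634788 ≈ 0.42457)
T = 694079/1634788 ≈ 0.42457
T/(((385684 + 42975)*(194575 - 372530))) = 694079/(1634788*(((385684 + 42975)*(194575 - 372530)))) = 694079/(1634788*((428659*(-177955)))) = (694079/1634788)/(-76282012345) = (694079/1634788)*(-1/76282012345) = -694079/124704918397457860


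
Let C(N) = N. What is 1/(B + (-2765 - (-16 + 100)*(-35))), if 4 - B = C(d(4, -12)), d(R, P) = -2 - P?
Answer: 1/169 ≈ 0.0059172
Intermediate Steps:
B = -6 (B = 4 - (-2 - 1*(-12)) = 4 - (-2 + 12) = 4 - 1*10 = 4 - 10 = -6)
1/(B + (-2765 - (-16 + 100)*(-35))) = 1/(-6 + (-2765 - (-16 + 100)*(-35))) = 1/(-6 + (-2765 - 84*(-35))) = 1/(-6 + (-2765 - 1*(-2940))) = 1/(-6 + (-2765 + 2940)) = 1/(-6 + 175) = 1/169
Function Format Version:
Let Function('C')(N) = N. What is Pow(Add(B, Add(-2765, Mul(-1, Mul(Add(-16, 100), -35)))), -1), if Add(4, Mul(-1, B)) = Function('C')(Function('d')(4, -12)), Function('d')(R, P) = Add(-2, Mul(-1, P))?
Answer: Rational(1, 169) ≈ 0.0059172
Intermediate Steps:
B = -6 (B = Add(4, Mul(-1, Add(-2, Mul(-1, -12)))) = Add(4, Mul(-1, Add(-2, 12))) = Add(4, Mul(-1, 10)) = Add(4, -10) = -6)
Pow(Add(B, Add(-2765, Mul(-1, Mul(Add(-16, 100), -35)))), -1) = Pow(Add(-6, Add(-2765, Mul(-1, Mul(Add(-16, 100), -35)))), -1) = Pow(Add(-6, Add(-2765, Mul(-1, Mul(84, -35)))), -1) = Pow(Add(-6, Add(-2765, Mul(-1, -2940))), -1) = Pow(Add(-6, Add(-2765, 2940)), -1) = Pow(Add(-6, 175), -1) = Pow(169, -1) = Rational(1, 169)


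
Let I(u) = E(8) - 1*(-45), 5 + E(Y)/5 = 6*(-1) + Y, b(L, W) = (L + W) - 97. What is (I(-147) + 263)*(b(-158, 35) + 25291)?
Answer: 7345803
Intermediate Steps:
b(L, W) = -97 + L + W
E(Y) = -55 + 5*Y (E(Y) = -25 + 5*(6*(-1) + Y) = -25 + 5*(-6 + Y) = -25 + (-30 + 5*Y) = -55 + 5*Y)
I(u) = 30 (I(u) = (-55 + 5*8) - 1*(-45) = (-55 + 40) + 45 = -15 + 45 = 30)
(I(-147) + 263)*(b(-158, 35) + 25291) = (30 + 263)*((-97 - 158 + 35) + 25291) = 293*(-220 + 25291) = 293*25071 = 7345803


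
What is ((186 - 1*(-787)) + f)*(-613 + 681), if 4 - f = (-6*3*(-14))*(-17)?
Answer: 357748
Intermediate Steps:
f = 4288 (f = 4 - -6*3*(-14)*(-17) = 4 - (-18*(-14))*(-17) = 4 - 252*(-17) = 4 - 1*(-4284) = 4 + 4284 = 4288)
((186 - 1*(-787)) + f)*(-613 + 681) = ((186 - 1*(-787)) + 4288)*(-613 + 681) = ((186 + 787) + 4288)*68 = (973 + 4288)*68 = 5261*68 = 357748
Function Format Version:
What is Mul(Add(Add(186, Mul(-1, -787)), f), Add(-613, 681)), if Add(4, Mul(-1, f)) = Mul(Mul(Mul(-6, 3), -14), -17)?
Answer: 357748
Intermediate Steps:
f = 4288 (f = Add(4, Mul(-1, Mul(Mul(Mul(-6, 3), -14), -17))) = Add(4, Mul(-1, Mul(Mul(-18, -14), -17))) = Add(4, Mul(-1, Mul(252, -17))) = Add(4, Mul(-1, -4284)) = Add(4, 4284) = 4288)
Mul(Add(Add(186, Mul(-1, -787)), f), Add(-613, 681)) = Mul(Add(Add(186, Mul(-1, -787)), 4288), Add(-613, 681)) = Mul(Add(Add(186, 787), 4288), 68) = Mul(Add(973, 4288), 68) = Mul(5261, 68) = 357748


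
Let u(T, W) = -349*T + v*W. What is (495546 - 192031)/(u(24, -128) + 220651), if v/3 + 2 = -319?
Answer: 303515/335539 ≈ 0.90456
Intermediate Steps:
v = -963 (v = -6 + 3*(-319) = -6 - 957 = -963)
u(T, W) = -963*W - 349*T (u(T, W) = -349*T - 963*W = -963*W - 349*T)
(495546 - 192031)/(u(24, -128) + 220651) = (495546 - 192031)/((-963*(-128) - 349*24) + 220651) = 303515/((123264 - 8376) + 220651) = 303515/(114888 + 220651) = 303515/335539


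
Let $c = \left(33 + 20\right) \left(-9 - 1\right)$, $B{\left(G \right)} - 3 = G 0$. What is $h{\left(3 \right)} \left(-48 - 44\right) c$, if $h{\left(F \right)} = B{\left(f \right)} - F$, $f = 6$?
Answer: $0$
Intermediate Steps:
$B{\left(G \right)} = 3$ ($B{\left(G \right)} = 3 + G 0 = 3 + 0 = 3$)
$h{\left(F \right)} = 3 - F$
$c = -530$ ($c = 53 \left(-10\right) = -530$)
$h{\left(3 \right)} \left(-48 - 44\right) c = \left(3 - 3\right) \left(-48 - 44\right) \left(-530\right) = \left(3 - 3\right) \left(-92\right) \left(-530\right) = 0 \left(-92\right) \left(-530\right) = 0 \left(-530\right) = 0$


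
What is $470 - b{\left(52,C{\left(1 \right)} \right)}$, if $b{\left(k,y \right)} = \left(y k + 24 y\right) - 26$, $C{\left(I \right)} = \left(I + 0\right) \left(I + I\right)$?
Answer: $344$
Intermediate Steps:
$C{\left(I \right)} = 2 I^{2}$ ($C{\left(I \right)} = I 2 I = 2 I^{2}$)
$b{\left(k,y \right)} = -26 + 24 y + k y$ ($b{\left(k,y \right)} = \left(k y + 24 y\right) - 26 = \left(24 y + k y\right) - 26 = -26 + 24 y + k y$)
$470 - b{\left(52,C{\left(1 \right)} \right)} = 470 - \left(-26 + 24 \cdot 2 \cdot 1^{2} + 52 \cdot 2 \cdot 1^{2}\right) = 470 - \left(-26 + 24 \cdot 2 \cdot 1 + 52 \cdot 2 \cdot 1\right) = 470 - \left(-26 + 24 \cdot 2 + 52 \cdot 2\right) = 470 - \left(-26 + 48 + 104\right) = 470 - 126 = 344$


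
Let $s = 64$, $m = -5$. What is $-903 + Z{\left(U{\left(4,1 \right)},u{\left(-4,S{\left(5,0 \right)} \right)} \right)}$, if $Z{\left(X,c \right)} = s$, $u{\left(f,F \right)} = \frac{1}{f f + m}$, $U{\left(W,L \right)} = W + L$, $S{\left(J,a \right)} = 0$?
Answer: $-839$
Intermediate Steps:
$U{\left(W,L \right)} = L + W$
$u{\left(f,F \right)} = \frac{1}{-5 + f^{2}}$ ($u{\left(f,F \right)} = \frac{1}{f f - 5} = \frac{1}{f^{2} - 5} = \frac{1}{-5 + f^{2}}$)
$Z{\left(X,c \right)} = 64$
$-903 + Z{\left(U{\left(4,1 \right)},u{\left(-4,S{\left(5,0 \right)} \right)} \right)} = -903 + 64 = -839$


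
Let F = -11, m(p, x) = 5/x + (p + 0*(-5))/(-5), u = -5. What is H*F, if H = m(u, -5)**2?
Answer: 0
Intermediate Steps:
m(p, x) = 5/x - p/5 (m(p, x) = 5/x + (p + 0)*(-1/5) = 5/x + p*(-1/5) = 5/x - p/5)
H = 0 (H = (5/(-5) - 1/5*(-5))**2 = (5*(-1/5) + 1)**2 = (-1 + 1)**2 = 0**2 = 0)
H*F = 0*(-11) = 0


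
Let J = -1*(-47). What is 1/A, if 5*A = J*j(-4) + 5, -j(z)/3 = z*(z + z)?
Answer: -5/4507 ≈ -0.0011094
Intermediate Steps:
j(z) = -6*z² (j(z) = -3*z*(z + z) = -3*z*2*z = -6*z²)
J = 47
A = -4507/5 (A = (47*(-6*(-4)²) + 5)/5 = (47*(-6*16) + 5)/5 = (47*(-96) + 5)/5 = (-4512 + 5)/5 = (⅕)*(-4507) = -4507/5 ≈ -901.40)
1/A = 1/(-4507/5) = -5/4507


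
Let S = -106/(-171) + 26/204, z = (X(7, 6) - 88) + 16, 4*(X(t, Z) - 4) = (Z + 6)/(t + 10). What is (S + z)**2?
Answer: 152085180361/33802596 ≈ 4499.2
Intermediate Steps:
X(t, Z) = 4 + (6 + Z)/(4*(10 + t)) (X(t, Z) = 4 + ((Z + 6)/(t + 10))/4 = 4 + ((6 + Z)/(10 + t))/4 = 4 + (6 + Z)/(4*(10 + t)))
z = -1153/17 (z = ((166 + 6 + 16*7)/(4*(10 + 7)) - 88) + 16 = ((1/4)*(166 + 6 + 112)/17 - 88) + 16 = ((1/4)*(1/17)*284 - 88) + 16 = (71/17 - 88) + 16 = -1425/17 + 16 = -1153/17 ≈ -67.823)
S = 4345/5814 (S = -106*(-1/171) + 26*(1/204) = 106/171 + 13/102 = 4345/5814 ≈ 0.74733)
(S + z)**2 = (4345/5814 - 1153/17)**2 = (-389981/5814)**2 = 152085180361/33802596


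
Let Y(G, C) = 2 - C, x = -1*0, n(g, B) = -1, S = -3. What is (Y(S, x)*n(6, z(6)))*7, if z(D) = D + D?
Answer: -14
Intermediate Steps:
z(D) = 2*D
x = 0
(Y(S, x)*n(6, z(6)))*7 = ((2 - 1*0)*(-1))*7 = ((2 + 0)*(-1))*7 = (2*(-1))*7 = -2*7 = -14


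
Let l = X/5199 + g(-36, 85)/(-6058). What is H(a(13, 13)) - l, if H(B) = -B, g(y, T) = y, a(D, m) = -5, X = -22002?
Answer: 48429777/5249257 ≈ 9.2260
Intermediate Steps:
l = -22183492/5249257 (l = -22002/5199 - 36/(-6058) = -22002*1/5199 - 36*(-1/6058) = -7334/1733 + 18/3029 = -22183492/5249257 ≈ -4.2260)
H(a(13, 13)) - l = -1*(-5) - 1*(-22183492/5249257) = 5 + 22183492/5249257 = 48429777/5249257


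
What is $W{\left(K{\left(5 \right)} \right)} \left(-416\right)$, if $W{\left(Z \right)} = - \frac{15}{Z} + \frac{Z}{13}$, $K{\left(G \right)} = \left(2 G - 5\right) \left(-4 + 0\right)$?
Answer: $328$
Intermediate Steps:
$K{\left(G \right)} = 20 - 8 G$ ($K{\left(G \right)} = \left(-5 + 2 G\right) \left(-4\right) = 20 - 8 G$)
$W{\left(Z \right)} = - \frac{15}{Z} + \frac{Z}{13}$ ($W{\left(Z \right)} = - \frac{15}{Z} + Z \frac{1}{13} = - \frac{15}{Z} + \frac{Z}{13}$)
$W{\left(K{\left(5 \right)} \right)} \left(-416\right) = \left(- \frac{15}{20 - 40} + \frac{20 - 40}{13}\right) \left(-416\right) = \left(- \frac{15}{-20} + \frac{1}{13} \left(-20\right)\right) \left(-416\right) = \left(\left(-15\right) \left(- \frac{1}{20}\right) - \frac{20}{13}\right) \left(-416\right) = \left(\frac{3}{4} - \frac{20}{13}\right) \left(-416\right) = \left(- \frac{41}{52}\right) \left(-416\right) = 328$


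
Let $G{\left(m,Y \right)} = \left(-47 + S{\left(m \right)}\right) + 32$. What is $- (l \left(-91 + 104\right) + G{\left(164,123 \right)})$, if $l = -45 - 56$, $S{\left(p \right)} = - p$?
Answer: $1492$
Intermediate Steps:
$l = -101$
$G{\left(m,Y \right)} = -15 - m$ ($G{\left(m,Y \right)} = \left(-47 - m\right) + 32 = -15 - m$)
$- (l \left(-91 + 104\right) + G{\left(164,123 \right)}) = - (- 101 \left(-91 + 104\right) - 179) = - (\left(-101\right) 13 - 179) = - (-1313 - 179) = \left(-1\right) \left(-1492\right) = 1492$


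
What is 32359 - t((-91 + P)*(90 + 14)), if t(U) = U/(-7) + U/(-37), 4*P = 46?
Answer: 8017189/259 ≈ 30954.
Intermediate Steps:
P = 23/2 (P = (¼)*46 = 23/2 ≈ 11.500)
t(U) = -44*U/259 (t(U) = U*(-⅐) + U*(-1/37) = -U/7 - U/37 = -44*U/259)
32359 - t((-91 + P)*(90 + 14)) = 32359 - (-44)*(-91 + 23/2)*(90 + 14)/259 = 32359 - (-44)*(-159/2*104)/259 = 32359 - (-44)*(-8268)/259 = 32359 - 1*363792/259 = 32359 - 363792/259 = 8017189/259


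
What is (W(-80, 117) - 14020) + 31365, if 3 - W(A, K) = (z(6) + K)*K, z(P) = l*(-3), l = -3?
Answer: 2606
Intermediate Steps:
z(P) = 9 (z(P) = -3*(-3) = 9)
W(A, K) = 3 - K*(9 + K) (W(A, K) = 3 - (9 + K)*K = 3 - K*(9 + K))
(W(-80, 117) - 14020) + 31365 = ((3 - 1*117**2 - 9*117) - 14020) + 31365 = ((3 - 1*13689 - 1053) - 14020) + 31365 = ((3 - 13689 - 1053) - 14020) + 31365 = (-14739 - 14020) + 31365 = -28759 + 31365 = 2606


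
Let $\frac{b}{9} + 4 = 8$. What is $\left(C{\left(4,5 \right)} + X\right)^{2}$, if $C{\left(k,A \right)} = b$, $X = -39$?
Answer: $9$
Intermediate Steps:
$b = 36$ ($b = -36 + 9 \cdot 8 = -36 + 72 = 36$)
$C{\left(k,A \right)} = 36$
$\left(C{\left(4,5 \right)} + X\right)^{2} = \left(36 - 39\right)^{2} = \left(-3\right)^{2} = 9$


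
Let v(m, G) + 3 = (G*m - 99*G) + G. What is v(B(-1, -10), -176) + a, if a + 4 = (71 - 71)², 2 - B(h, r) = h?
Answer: 16713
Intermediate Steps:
B(h, r) = 2 - h
v(m, G) = -3 - 98*G + G*m (v(m, G) = -3 + ((G*m - 99*G) + G) = -3 + ((-99*G + G*m) + G) = -3 + (-98*G + G*m) = -3 - 98*G + G*m)
a = -4 (a = -4 + (71 - 71)² = -4 + 0² = -4 + 0 = -4)
v(B(-1, -10), -176) + a = (-3 - 98*(-176) - 176*(2 - 1*(-1))) - 4 = (-3 + 17248 - 176*(2 + 1)) - 4 = (-3 + 17248 - 176*3) - 4 = (-3 + 17248 - 528) - 4 = 16717 - 4 = 16713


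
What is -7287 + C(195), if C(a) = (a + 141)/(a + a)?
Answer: -473599/65 ≈ -7286.1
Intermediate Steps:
C(a) = (141 + a)/(2*a) (C(a) = (141 + a)/((2*a)) = (141 + a)*(1/(2*a)) = (141 + a)/(2*a))
-7287 + C(195) = -7287 + (½)*(141 + 195)/195 = -7287 + (½)*(1/195)*336 = -7287 + 56/65 = -473599/65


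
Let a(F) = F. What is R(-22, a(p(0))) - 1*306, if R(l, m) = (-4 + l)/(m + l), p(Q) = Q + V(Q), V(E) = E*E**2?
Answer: -3353/11 ≈ -304.82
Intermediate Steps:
V(E) = E**3
p(Q) = Q + Q**3
R(l, m) = (-4 + l)/(l + m)
R(-22, a(p(0))) - 1*306 = (-4 - 22)/(-22 + (0 + 0**3)) - 1*306 = -26/(-22 + (0 + 0)) - 306 = -26/(-22 + 0) - 306 = -26/(-22) - 306 = -1/22*(-26) - 306 = 13/11 - 306 = -3353/11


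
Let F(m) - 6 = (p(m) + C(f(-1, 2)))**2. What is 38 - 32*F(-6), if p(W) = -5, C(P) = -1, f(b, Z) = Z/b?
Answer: -1306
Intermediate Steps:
F(m) = 42 (F(m) = 6 + (-5 - 1)**2 = 6 + (-6)**2 = 6 + 36 = 42)
38 - 32*F(-6) = 38 - 32*42 = 38 - 1344 = -1306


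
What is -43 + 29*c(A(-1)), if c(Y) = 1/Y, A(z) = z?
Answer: -72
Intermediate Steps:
-43 + 29*c(A(-1)) = -43 + 29/(-1) = -43 + 29*(-1) = -43 - 29 = -72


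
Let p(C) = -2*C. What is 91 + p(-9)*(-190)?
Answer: -3329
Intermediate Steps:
91 + p(-9)*(-190) = 91 - 2*(-9)*(-190) = 91 + 18*(-190) = 91 - 3420 = -3329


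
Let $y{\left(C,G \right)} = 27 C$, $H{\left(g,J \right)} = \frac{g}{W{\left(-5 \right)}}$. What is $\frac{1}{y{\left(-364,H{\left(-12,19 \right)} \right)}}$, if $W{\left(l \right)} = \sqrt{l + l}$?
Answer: $- \frac{1}{9828} \approx -0.00010175$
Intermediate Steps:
$W{\left(l \right)} = \sqrt{2} \sqrt{l}$ ($W{\left(l \right)} = \sqrt{2 l} = \sqrt{2} \sqrt{l}$)
$H{\left(g,J \right)} = - \frac{i g \sqrt{10}}{10}$ ($H{\left(g,J \right)} = \frac{g}{\sqrt{2} \sqrt{-5}} = \frac{g}{\sqrt{2} i \sqrt{5}} = \frac{g}{i \sqrt{10}} = g \left(- \frac{i \sqrt{10}}{10}\right) = - \frac{i g \sqrt{10}}{10}$)
$\frac{1}{y{\left(-364,H{\left(-12,19 \right)} \right)}} = \frac{1}{27 \left(-364\right)} = \frac{1}{-9828} = - \frac{1}{9828}$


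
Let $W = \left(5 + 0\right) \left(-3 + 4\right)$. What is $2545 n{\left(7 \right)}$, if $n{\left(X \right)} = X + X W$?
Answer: $106890$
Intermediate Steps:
$W = 5$ ($W = 5 \cdot 1 = 5$)
$n{\left(X \right)} = 6 X$ ($n{\left(X \right)} = X + X 5 = X + 5 X = 6 X$)
$2545 n{\left(7 \right)} = 2545 \cdot 6 \cdot 7 = 2545 \cdot 42 = 106890$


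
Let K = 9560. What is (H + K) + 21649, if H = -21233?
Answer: 9976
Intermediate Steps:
(H + K) + 21649 = (-21233 + 9560) + 21649 = -11673 + 21649 = 9976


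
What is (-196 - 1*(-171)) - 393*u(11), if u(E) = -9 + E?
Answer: -811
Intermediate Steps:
(-196 - 1*(-171)) - 393*u(11) = (-196 - 1*(-171)) - 393*(-9 + 11) = (-196 + 171) - 393*2 = -25 - 786 = -811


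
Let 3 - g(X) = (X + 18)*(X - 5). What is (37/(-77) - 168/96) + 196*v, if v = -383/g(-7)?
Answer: -23213689/41580 ≈ -558.29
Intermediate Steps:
g(X) = 3 - (-5 + X)*(18 + X) (g(X) = 3 - (X + 18)*(X - 5) = 3 - (18 + X)*(-5 + X) = 3 - (-5 + X)*(18 + X))
v = -383/135 (v = -383/(93 - 1*(-7)**2 - 13*(-7)) = -383/(93 - 1*49 + 91) = -383/(93 - 49 + 91) = -383/135 ≈ -2.8370)
(37/(-77) - 168/96) + 196*v = (37/(-77) - 168/96) + 196*(-383/135) = (37*(-1/77) - 168*1/96) - 75068/135 = (-37/77 - 7/4) - 75068/135 = -687/308 - 75068/135 = -23213689/41580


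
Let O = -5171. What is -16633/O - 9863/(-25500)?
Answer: 475143073/131860500 ≈ 3.6034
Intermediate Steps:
-16633/O - 9863/(-25500) = -16633/(-5171) - 9863/(-25500) = -16633*(-1/5171) - 9863*(-1/25500) = 16633/5171 + 9863/25500 = 475143073/131860500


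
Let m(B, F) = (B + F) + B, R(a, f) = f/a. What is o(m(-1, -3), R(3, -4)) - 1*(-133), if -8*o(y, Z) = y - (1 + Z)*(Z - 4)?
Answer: 9637/72 ≈ 133.85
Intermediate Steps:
m(B, F) = F + 2*B
o(y, Z) = -y/8 + (1 + Z)*(-4 + Z)/8 (o(y, Z) = -(y - (1 + Z)*(Z - 4))/8 = -(y - (1 + Z)*(-4 + Z))/8 = -y/8 + (1 + Z)*(-4 + Z)/8)
o(m(-1, -3), R(3, -4)) - 1*(-133) = (-½ - (-3)/(2*3) - (-3 + 2*(-1))/8 + (-4/3)²/8) - 1*(-133) = (-½ - (-3)/(2*3) - (-3 - 2)/8 + (-4*⅓)²/8) + 133 = (-½ - 3/8*(-4/3) - ⅛*(-5) + (-4/3)²/8) + 133 = (-½ + ½ + 5/8 + (⅛)*(16/9)) + 133 = (-½ + ½ + 5/8 + 2/9) + 133 = 61/72 + 133 = 9637/72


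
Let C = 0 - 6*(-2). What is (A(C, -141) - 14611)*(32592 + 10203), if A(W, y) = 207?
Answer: -616419180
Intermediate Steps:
C = 12 (C = 0 + 12 = 12)
(A(C, -141) - 14611)*(32592 + 10203) = (207 - 14611)*(32592 + 10203) = -14404*42795 = -616419180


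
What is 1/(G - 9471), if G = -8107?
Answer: -1/17578 ≈ -5.6889e-5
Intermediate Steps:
1/(G - 9471) = 1/(-8107 - 9471) = 1/(-17578) = -1/17578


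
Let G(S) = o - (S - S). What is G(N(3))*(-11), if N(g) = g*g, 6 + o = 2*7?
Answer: -88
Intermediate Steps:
o = 8 (o = -6 + 2*7 = -6 + 14 = 8)
N(g) = g²
G(S) = 8 (G(S) = 8 - (S - S) = 8 - 1*0 = 8 + 0 = 8)
G(N(3))*(-11) = 8*(-11) = -88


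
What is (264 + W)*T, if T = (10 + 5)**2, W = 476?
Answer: 166500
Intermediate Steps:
T = 225 (T = 15**2 = 225)
(264 + W)*T = (264 + 476)*225 = 740*225 = 166500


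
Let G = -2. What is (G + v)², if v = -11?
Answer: 169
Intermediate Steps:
(G + v)² = (-2 - 11)² = (-13)² = 169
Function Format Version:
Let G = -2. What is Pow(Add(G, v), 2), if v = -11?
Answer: 169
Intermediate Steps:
Pow(Add(G, v), 2) = Pow(Add(-2, -11), 2) = Pow(-13, 2) = 169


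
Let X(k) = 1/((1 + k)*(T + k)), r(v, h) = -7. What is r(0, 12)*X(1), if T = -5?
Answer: 7/8 ≈ 0.87500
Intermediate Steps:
X(k) = 1/((1 + k)*(-5 + k))
r(0, 12)*X(1) = -7/(-5 + 1² - 4*1) = -7/(-5 + 1 - 4) = -7/(-8) = -7*(-⅛) = 7/8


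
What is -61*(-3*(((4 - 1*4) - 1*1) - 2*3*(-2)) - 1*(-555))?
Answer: -31842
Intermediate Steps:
-61*(-3*(((4 - 1*4) - 1*1) - 2*3*(-2)) - 1*(-555)) = -61*(-3*(((4 - 4) - 1) - 6*(-2)) + 555) = -61*(-3*((0 - 1) + 12) + 555) = -61*(-3*(-1 + 12) + 555) = -61*(-3*11 + 555) = -61*(-33 + 555) = -61*522 = -31842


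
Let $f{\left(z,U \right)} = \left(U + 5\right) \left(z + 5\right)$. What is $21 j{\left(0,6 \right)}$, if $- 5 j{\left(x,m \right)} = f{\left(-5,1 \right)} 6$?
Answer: $0$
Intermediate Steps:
$f{\left(z,U \right)} = \left(5 + U\right) \left(5 + z\right)$
$j{\left(x,m \right)} = 0$ ($j{\left(x,m \right)} = - \frac{\left(25 + 5 \cdot 1 + 5 \left(-5\right) + 1 \left(-5\right)\right) 6}{5} = - \frac{\left(25 + 5 - 25 - 5\right) 6}{5} = - \frac{0 \cdot 6}{5} = \left(- \frac{1}{5}\right) 0 = 0$)
$21 j{\left(0,6 \right)} = 21 \cdot 0 = 0$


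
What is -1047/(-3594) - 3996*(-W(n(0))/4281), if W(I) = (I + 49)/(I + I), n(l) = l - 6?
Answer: -5220031/1709546 ≈ -3.0535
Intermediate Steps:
n(l) = -6 + l
W(I) = (49 + I)/(2*I) (W(I) = (49 + I)/((2*I)) = (49 + I)*(1/(2*I)) = (49 + I)/(2*I))
-1047/(-3594) - 3996*(-W(n(0))/4281) = -1047/(-3594) - 3996*(-(49 + (-6 + 0))/(8562*(-6 + 0))) = -1047*(-1/3594) - 3996/((-4281*(-12/(49 - 6)))) = 349/1198 - 3996/((-4281/((½)*(-⅙)*43))) = 349/1198 - 3996/((-4281/(-43/12))) = 349/1198 - 3996/((-4281*(-12/43))) = 349/1198 - 3996/51372/43 = 349/1198 - 3996*43/51372 = 349/1198 - 4773/1427 = -5220031/1709546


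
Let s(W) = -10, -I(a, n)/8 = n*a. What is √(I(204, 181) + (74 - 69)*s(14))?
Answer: I*√295442 ≈ 543.55*I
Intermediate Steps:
I(a, n) = -8*a*n (I(a, n) = -8*n*a = -8*a*n)
√(I(204, 181) + (74 - 69)*s(14)) = √(-8*204*181 + (74 - 69)*(-10)) = √(-295392 + 5*(-10)) = √(-295392 - 50) = √(-295442) = I*√295442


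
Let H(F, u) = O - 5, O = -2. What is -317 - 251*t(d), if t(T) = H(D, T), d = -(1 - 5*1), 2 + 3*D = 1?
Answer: 1440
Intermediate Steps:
D = -1/3 (D = -2/3 + (1/3)*1 = -2/3 + 1/3 = -1/3 ≈ -0.33333)
H(F, u) = -7 (H(F, u) = -2 - 5 = -7)
d = 4 (d = -(1 - 5) = -1*(-4) = 4)
t(T) = -7
-317 - 251*t(d) = -317 - 251*(-7) = -317 + 1757 = 1440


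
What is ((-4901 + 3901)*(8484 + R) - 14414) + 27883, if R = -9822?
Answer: 1351469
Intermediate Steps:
((-4901 + 3901)*(8484 + R) - 14414) + 27883 = ((-4901 + 3901)*(8484 - 9822) - 14414) + 27883 = (-1000*(-1338) - 14414) + 27883 = (1338000 - 14414) + 27883 = 1323586 + 27883 = 1351469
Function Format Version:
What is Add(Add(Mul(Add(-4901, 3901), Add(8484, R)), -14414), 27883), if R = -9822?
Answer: 1351469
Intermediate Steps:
Add(Add(Mul(Add(-4901, 3901), Add(8484, R)), -14414), 27883) = Add(Add(Mul(Add(-4901, 3901), Add(8484, -9822)), -14414), 27883) = Add(Add(Mul(-1000, -1338), -14414), 27883) = Add(Add(1338000, -14414), 27883) = Add(1323586, 27883) = 1351469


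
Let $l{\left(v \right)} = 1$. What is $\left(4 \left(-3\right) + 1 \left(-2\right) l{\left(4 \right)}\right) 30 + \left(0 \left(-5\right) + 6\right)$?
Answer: $-414$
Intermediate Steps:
$\left(4 \left(-3\right) + 1 \left(-2\right) l{\left(4 \right)}\right) 30 + \left(0 \left(-5\right) + 6\right) = \left(4 \left(-3\right) + 1 \left(-2\right) 1\right) 30 + \left(0 \left(-5\right) + 6\right) = \left(-12 - 2\right) 30 + \left(0 + 6\right) = \left(-12 - 2\right) 30 + 6 = \left(-14\right) 30 + 6 = -420 + 6 = -414$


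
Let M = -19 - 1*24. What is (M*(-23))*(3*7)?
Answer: 20769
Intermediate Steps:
M = -43 (M = -19 - 24 = -43)
(M*(-23))*(3*7) = (-43*(-23))*(3*7) = 989*21 = 20769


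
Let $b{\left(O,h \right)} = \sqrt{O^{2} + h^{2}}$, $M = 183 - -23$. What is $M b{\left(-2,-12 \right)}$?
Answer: $412 \sqrt{37} \approx 2506.1$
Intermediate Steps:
$M = 206$ ($M = 183 + 23 = 206$)
$M b{\left(-2,-12 \right)} = 206 \sqrt{\left(-2\right)^{2} + \left(-12\right)^{2}} = 206 \sqrt{4 + 144} = 206 \sqrt{148} = 206 \cdot 2 \sqrt{37} = 412 \sqrt{37}$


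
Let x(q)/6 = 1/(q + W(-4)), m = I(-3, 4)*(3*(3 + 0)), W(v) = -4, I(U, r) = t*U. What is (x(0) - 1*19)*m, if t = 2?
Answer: 1107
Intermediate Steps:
I(U, r) = 2*U
m = -54 (m = (2*(-3))*(3*(3 + 0)) = -18*3 = -6*9 = -54)
x(q) = 6/(-4 + q) (x(q) = 6/(q - 4) = 6/(-4 + q))
(x(0) - 1*19)*m = (6/(-4 + 0) - 1*19)*(-54) = (6/(-4) - 19)*(-54) = (6*(-1/4) - 19)*(-54) = (-3/2 - 19)*(-54) = -41/2*(-54) = 1107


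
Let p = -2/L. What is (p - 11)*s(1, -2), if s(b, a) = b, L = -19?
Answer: -207/19 ≈ -10.895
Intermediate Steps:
p = 2/19 (p = -2/(-19) = -2*(-1/19) = 2/19 ≈ 0.10526)
(p - 11)*s(1, -2) = (2/19 - 11)*1 = -207/19*1 = -207/19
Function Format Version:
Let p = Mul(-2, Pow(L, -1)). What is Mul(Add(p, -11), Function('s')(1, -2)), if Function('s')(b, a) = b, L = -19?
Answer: Rational(-207, 19) ≈ -10.895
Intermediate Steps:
p = Rational(2, 19) (p = Mul(-2, Pow(-19, -1)) = Mul(-2, Rational(-1, 19)) = Rational(2, 19) ≈ 0.10526)
Mul(Add(p, -11), Function('s')(1, -2)) = Mul(Add(Rational(2, 19), -11), 1) = Mul(Rational(-207, 19), 1) = Rational(-207, 19)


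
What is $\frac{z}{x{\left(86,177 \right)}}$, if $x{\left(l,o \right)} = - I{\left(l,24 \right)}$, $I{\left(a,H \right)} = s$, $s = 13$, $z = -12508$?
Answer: $\frac{12508}{13} \approx 962.15$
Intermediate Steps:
$I{\left(a,H \right)} = 13$
$x{\left(l,o \right)} = -13$ ($x{\left(l,o \right)} = \left(-1\right) 13 = -13$)
$\frac{z}{x{\left(86,177 \right)}} = - \frac{12508}{-13} = \left(-12508\right) \left(- \frac{1}{13}\right) = \frac{12508}{13}$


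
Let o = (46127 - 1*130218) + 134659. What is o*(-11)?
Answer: -556248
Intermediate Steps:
o = 50568 (o = (46127 - 130218) + 134659 = -84091 + 134659 = 50568)
o*(-11) = 50568*(-11) = -556248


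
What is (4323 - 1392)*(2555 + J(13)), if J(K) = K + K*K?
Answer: 8022147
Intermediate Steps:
J(K) = K + K²
(4323 - 1392)*(2555 + J(13)) = (4323 - 1392)*(2555 + 13*(1 + 13)) = 2931*(2555 + 13*14) = 2931*(2555 + 182) = 2931*2737 = 8022147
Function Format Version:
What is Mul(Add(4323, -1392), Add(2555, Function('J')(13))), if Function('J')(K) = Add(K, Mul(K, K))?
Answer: 8022147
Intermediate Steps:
Function('J')(K) = Add(K, Pow(K, 2))
Mul(Add(4323, -1392), Add(2555, Function('J')(13))) = Mul(Add(4323, -1392), Add(2555, Mul(13, Add(1, 13)))) = Mul(2931, Add(2555, Mul(13, 14))) = Mul(2931, Add(2555, 182)) = Mul(2931, 2737) = 8022147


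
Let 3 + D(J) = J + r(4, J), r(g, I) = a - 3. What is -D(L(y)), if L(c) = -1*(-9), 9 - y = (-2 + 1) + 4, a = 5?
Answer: -8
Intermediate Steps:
y = 6 (y = 9 - ((-2 + 1) + 4) = 9 - (-1 + 4) = 9 - 1*3 = 9 - 3 = 6)
L(c) = 9
r(g, I) = 2 (r(g, I) = 5 - 3 = 2)
D(J) = -1 + J (D(J) = -3 + (J + 2) = -3 + (2 + J) = -1 + J)
-D(L(y)) = -(-1 + 9) = -1*8 = -8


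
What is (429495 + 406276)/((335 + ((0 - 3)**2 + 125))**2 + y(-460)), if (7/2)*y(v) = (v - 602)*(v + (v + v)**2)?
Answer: -5850397/1795236833 ≈ -0.0032588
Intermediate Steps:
y(v) = 2*(-602 + v)*(v + 4*v**2)/7 (y(v) = 2*((v - 602)*(v + (v + v)**2))/7 = 2*((-602 + v)*(v + (2*v)**2))/7 = 2*((-602 + v)*(v + 4*v**2))/7 = 2*(-602 + v)*(v + 4*v**2)/7)
(429495 + 406276)/((335 + ((0 - 3)**2 + 125))**2 + y(-460)) = (429495 + 406276)/((335 + ((0 - 3)**2 + 125))**2 + (2/7)*(-460)*(-602 - 2407*(-460) + 4*(-460)**2)) = 835771/((335 + ((-3)**2 + 125))**2 + (2/7)*(-460)*(-602 + 1107220 + 4*211600)) = 835771/((335 + (9 + 125))**2 + (2/7)*(-460)*(-602 + 1107220 + 846400)) = 835771/((335 + 134)**2 + (2/7)*(-460)*1953018) = 835771/(469**2 - 1796776560/7) = 835771/(219961 - 1796776560/7) = 835771/(-1795236833/7) = 835771*(-7/1795236833) = -5850397/1795236833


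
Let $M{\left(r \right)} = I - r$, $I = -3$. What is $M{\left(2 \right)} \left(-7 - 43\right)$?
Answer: $250$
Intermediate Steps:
$M{\left(r \right)} = -3 - r$
$M{\left(2 \right)} \left(-7 - 43\right) = \left(-3 - 2\right) \left(-7 - 43\right) = \left(-3 - 2\right) \left(-50\right) = \left(-5\right) \left(-50\right) = 250$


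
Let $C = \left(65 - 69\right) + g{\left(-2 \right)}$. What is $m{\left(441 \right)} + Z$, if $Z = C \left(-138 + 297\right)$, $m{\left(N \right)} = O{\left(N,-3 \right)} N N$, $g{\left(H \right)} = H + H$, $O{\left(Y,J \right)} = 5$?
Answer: $971133$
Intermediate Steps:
$g{\left(H \right)} = 2 H$
$m{\left(N \right)} = 5 N^{2}$ ($m{\left(N \right)} = 5 N N = 5 N^{2}$)
$C = -8$ ($C = \left(65 - 69\right) + 2 \left(-2\right) = -4 - 4 = -8$)
$Z = -1272$ ($Z = - 8 \left(-138 + 297\right) = \left(-8\right) 159 = -1272$)
$m{\left(441 \right)} + Z = 5 \cdot 441^{2} - 1272 = 5 \cdot 194481 - 1272 = 972405 - 1272 = 971133$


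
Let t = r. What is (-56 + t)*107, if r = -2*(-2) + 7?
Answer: -4815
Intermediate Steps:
r = 11 (r = 4 + 7 = 11)
t = 11
(-56 + t)*107 = (-56 + 11)*107 = -45*107 = -4815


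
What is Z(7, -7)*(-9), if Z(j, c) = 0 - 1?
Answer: 9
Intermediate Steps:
Z(j, c) = -1
Z(7, -7)*(-9) = -1*(-9) = 9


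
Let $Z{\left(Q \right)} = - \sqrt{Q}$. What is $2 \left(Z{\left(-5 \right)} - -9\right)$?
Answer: $18 - 2 i \sqrt{5} \approx 18.0 - 4.4721 i$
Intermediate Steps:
$2 \left(Z{\left(-5 \right)} - -9\right) = 2 \left(- \sqrt{-5} - -9\right) = 2 \left(- i \sqrt{5} + 9\right) = 2 \left(9 - i \sqrt{5}\right) = 18 - 2 i \sqrt{5}$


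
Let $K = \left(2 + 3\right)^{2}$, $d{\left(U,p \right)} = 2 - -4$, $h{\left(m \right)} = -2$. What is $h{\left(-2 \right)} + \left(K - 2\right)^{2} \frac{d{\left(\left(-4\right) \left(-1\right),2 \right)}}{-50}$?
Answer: $- \frac{1637}{25} \approx -65.48$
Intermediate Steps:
$d{\left(U,p \right)} = 6$ ($d{\left(U,p \right)} = 2 + 4 = 6$)
$K = 25$ ($K = 5^{2} = 25$)
$h{\left(-2 \right)} + \left(K - 2\right)^{2} \frac{d{\left(\left(-4\right) \left(-1\right),2 \right)}}{-50} = -2 + \left(25 - 2\right)^{2} \frac{6}{-50} = -2 + 23^{2} \cdot 6 \left(- \frac{1}{50}\right) = -2 + 529 \left(- \frac{3}{25}\right) = -2 - \frac{1587}{25} = - \frac{1637}{25}$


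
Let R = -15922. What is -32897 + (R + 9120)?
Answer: -39699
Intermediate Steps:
-32897 + (R + 9120) = -32897 + (-15922 + 9120) = -32897 - 6802 = -39699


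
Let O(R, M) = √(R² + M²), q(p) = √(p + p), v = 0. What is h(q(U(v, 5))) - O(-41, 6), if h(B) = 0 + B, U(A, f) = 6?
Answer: -√1717 + 2*√3 ≈ -37.973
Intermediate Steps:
q(p) = √2*√p (q(p) = √(2*p) = √2*√p)
O(R, M) = √(M² + R²)
h(B) = B
h(q(U(v, 5))) - O(-41, 6) = √2*√6 - √(6² + (-41)²) = 2*√3 - √(36 + 1681) = 2*√3 - √1717 = -√1717 + 2*√3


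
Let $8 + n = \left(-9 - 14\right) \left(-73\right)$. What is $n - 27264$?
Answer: $-25593$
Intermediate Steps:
$n = 1671$ ($n = -8 + \left(-9 - 14\right) \left(-73\right) = -8 - -1679 = -8 + 1679 = 1671$)
$n - 27264 = 1671 - 27264 = -25593$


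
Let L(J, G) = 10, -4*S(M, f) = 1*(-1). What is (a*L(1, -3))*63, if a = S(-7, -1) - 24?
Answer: -29925/2 ≈ -14963.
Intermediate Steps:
S(M, f) = ¼ (S(M, f) = -(-1)/4 = -¼*(-1) = ¼)
a = -95/4 (a = ¼ - 24 = -95/4 ≈ -23.750)
(a*L(1, -3))*63 = -95/4*10*63 = -475/2*63 = -29925/2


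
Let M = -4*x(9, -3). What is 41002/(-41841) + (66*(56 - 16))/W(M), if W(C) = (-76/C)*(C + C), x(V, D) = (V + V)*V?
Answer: -14586568/794979 ≈ -18.348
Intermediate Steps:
x(V, D) = 2*V**2 (x(V, D) = (2*V)*V = 2*V**2)
M = -648 (M = -8*9**2 = -8*81 = -4*162 = -648)
W(C) = -152 (W(C) = (-76/C)*(2*C) = -152)
41002/(-41841) + (66*(56 - 16))/W(M) = 41002/(-41841) + (66*(56 - 16))/(-152) = 41002*(-1/41841) + (66*40)*(-1/152) = -41002/41841 + 2640*(-1/152) = -41002/41841 - 330/19 = -14586568/794979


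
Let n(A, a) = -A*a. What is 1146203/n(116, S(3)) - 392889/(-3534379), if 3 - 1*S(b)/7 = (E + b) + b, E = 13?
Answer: 4056220226825/45918651968 ≈ 88.335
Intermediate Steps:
S(b) = -70 - 14*b (S(b) = 21 - 7*((13 + b) + b) = 21 - 7*(13 + 2*b) = 21 + (-91 - 14*b) = -70 - 14*b)
n(A, a) = -A*a
1146203/n(116, S(3)) - 392889/(-3534379) = 1146203/((-1*116*(-70 - 14*3))) - 392889/(-3534379) = 1146203/((-1*116*(-70 - 42))) - 392889*(-1/3534379) = 1146203/((-1*116*(-112))) + 392889/3534379 = 1146203/12992 + 392889/3534379 = 4056220226825/45918651968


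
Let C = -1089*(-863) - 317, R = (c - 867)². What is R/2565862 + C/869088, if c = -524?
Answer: 78695837479/42883843728 ≈ 1.8351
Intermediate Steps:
R = 1934881 (R = (-524 - 867)² = (-1391)² = 1934881)
C = 939490 (C = 939807 - 317 = 939490)
R/2565862 + C/869088 = 1934881/2565862 + 939490/869088 = 1934881*(1/2565862) + 939490*(1/869088) = 148837/197374 + 469745/434544 = 78695837479/42883843728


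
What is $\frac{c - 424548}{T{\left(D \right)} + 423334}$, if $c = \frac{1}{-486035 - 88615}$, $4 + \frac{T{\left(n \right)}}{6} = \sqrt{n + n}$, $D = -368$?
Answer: $- \frac{10327346258656531}{10297232800879140} + \frac{243966508201 i \sqrt{46}}{4290513667032975} \approx -1.0029 + 0.00038566 i$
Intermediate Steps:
$T{\left(n \right)} = -24 + 6 \sqrt{2} \sqrt{n}$ ($T{\left(n \right)} = -24 + 6 \sqrt{n + n} = -24 + 6 \sqrt{2 n} = -24 + 6 \sqrt{2} \sqrt{n}$)
$c = - \frac{1}{574650}$ ($c = \frac{1}{-574650} = - \frac{1}{574650} \approx -1.7402 \cdot 10^{-6}$)
$\frac{c - 424548}{T{\left(D \right)} + 423334} = \frac{- \frac{1}{574650} - 424548}{\left(-24 + 6 \sqrt{2} \sqrt{-368}\right) + 423334} = - \frac{243966508201}{574650 \left(\left(-24 + 6 \sqrt{2} \cdot 4 i \sqrt{23}\right) + 423334\right)} = - \frac{243966508201}{574650 \left(\left(-24 + 24 i \sqrt{46}\right) + 423334\right)} = - \frac{243966508201}{574650 \left(423310 + 24 i \sqrt{46}\right)}$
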